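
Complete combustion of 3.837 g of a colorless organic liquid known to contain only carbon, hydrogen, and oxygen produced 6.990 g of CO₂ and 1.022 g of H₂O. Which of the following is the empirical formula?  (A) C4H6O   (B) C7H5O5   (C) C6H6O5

mol C = 6.990 g CO₂ ÷ 44.009 g/mol = 0.15883 mol
mol H = 2 × 1.022 g H₂O ÷ 18.015 g/mol = 0.11346 mol
mass O = 3.837 − (1.9077 + 0.11437) = 1.8149 g → mol O = 1.8149 ÷ 15.999 = 0.11344 mol
Divide by the smallest (0.11344 mol): C 1.400, H 1.000, O 1.000
Multiplying each by 5 gives whole numbers: C 7.00, H 5.00, O 5.00

(B) C7H5O5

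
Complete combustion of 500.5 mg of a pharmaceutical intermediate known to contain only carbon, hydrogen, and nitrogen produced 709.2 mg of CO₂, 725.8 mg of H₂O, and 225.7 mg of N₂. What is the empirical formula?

mol C = 0.7092 g CO₂ ÷ 44.009 g/mol = 0.016115 mol
mol H = 2 × 0.7258 g H₂O ÷ 18.015 g/mol = 0.080577 mol
mol N = 2 × 0.2257 g N₂ ÷ 28.014 g/mol = 0.016113 mol
Divide by the smallest (0.016113 mol): C 1.000, H 5.001, N 1.000

CH5N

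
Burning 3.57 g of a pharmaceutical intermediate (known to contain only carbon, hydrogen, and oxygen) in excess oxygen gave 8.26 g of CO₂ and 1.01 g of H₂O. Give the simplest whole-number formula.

C5H3O2

mol C = 8.26 g CO₂ ÷ 44.009 g/mol = 0.1877 mol
mol H = 2 × 1.01 g H₂O ÷ 18.015 g/mol = 0.1121 mol
mass O = 3.57 − (2.254 + 0.1130) = 1.203 g → mol O = 1.203 ÷ 15.999 = 0.07517 mol
Divide by the smallest (0.07517 mol): C 2.497, H 1.492, O 1.000
Multiplying each by 2 gives whole numbers: C 4.99, H 2.98, O 2.00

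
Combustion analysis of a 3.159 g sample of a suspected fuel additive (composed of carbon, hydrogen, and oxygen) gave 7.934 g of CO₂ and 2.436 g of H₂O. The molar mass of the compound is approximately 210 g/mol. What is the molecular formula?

C12H18O3

mol C = 7.934 g CO₂ ÷ 44.009 g/mol = 0.18028 mol
mol H = 2 × 2.436 g H₂O ÷ 18.015 g/mol = 0.27044 mol
mass O = 3.159 − (2.1654 + 0.27260) = 0.72104 g → mol O = 0.72104 ÷ 15.999 = 0.045068 mol
Divide by the smallest (0.045068 mol): C 4.000, H 6.001, O 1.000
Empirical formula: C4H6O
Empirical-formula mass = 70.09 g/mol; 210 ÷ 70.09 ≈ 3, so the molecular formula is C12H18O3.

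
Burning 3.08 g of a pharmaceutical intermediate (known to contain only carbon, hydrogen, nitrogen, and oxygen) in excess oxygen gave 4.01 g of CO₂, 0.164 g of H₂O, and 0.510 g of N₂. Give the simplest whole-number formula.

C5HN2O5

mol C = 4.01 g CO₂ ÷ 44.009 g/mol = 0.09112 mol
mol H = 2 × 0.164 g H₂O ÷ 18.015 g/mol = 0.01821 mol
mol N = 2 × 0.510 g N₂ ÷ 28.014 g/mol = 0.03641 mol
mass O = 3.08 − (1.094 + 0.01835 + 0.5100) = 1.457 g → mol O = 1.457 ÷ 15.999 = 0.09108 mol
Divide by the smallest (0.01821 mol): C 5.005, H 1.000, N 2.000, O 5.003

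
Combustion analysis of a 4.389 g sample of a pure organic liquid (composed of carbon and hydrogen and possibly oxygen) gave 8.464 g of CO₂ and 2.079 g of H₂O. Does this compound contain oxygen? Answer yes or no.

mol C = 8.464 g CO₂ ÷ 44.009 g/mol = 0.19232 mol
mol H = 2 × 2.079 g H₂O ÷ 18.015 g/mol = 0.23081 mol
C and H account for only 2.5427 g of the 4.389 g sample; the remaining 1.8463 g must be oxygen.

yes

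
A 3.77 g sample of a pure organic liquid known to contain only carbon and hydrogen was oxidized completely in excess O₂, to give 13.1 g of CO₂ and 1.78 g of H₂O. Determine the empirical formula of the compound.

mol C = 13.1 g CO₂ ÷ 44.009 g/mol = 0.2977 mol
mol H = 2 × 1.78 g H₂O ÷ 18.015 g/mol = 0.1976 mol
Divide by the smallest (0.1976 mol): C 1.506, H 1.000
Multiplying each by 2 gives whole numbers: C 3.01, H 2.00

C3H2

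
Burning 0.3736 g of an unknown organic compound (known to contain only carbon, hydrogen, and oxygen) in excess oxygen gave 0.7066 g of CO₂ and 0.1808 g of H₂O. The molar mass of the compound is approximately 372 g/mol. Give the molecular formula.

C16H20O10

mol C = 0.7066 g CO₂ ÷ 44.009 g/mol = 0.016056 mol
mol H = 2 × 0.1808 g H₂O ÷ 18.015 g/mol = 0.020072 mol
mass O = 0.3736 − (0.19285 + 0.020233) = 0.16052 g → mol O = 0.16052 ÷ 15.999 = 0.010033 mol
Divide by the smallest (0.010033 mol): C 1.600, H 2.001, O 1.000
Multiplying each by 5 gives whole numbers: C 8.00, H 10.00, O 5.00
Empirical formula: C8H10O5
Empirical-formula mass = 186.16 g/mol; 372 ÷ 186.16 ≈ 2, so the molecular formula is C16H20O10.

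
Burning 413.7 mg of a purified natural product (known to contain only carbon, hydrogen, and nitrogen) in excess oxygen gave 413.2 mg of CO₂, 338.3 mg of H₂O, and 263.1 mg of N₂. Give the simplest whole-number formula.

mol C = 0.4132 g CO₂ ÷ 44.009 g/mol = 0.0093890 mol
mol H = 2 × 0.3383 g H₂O ÷ 18.015 g/mol = 0.037558 mol
mol N = 2 × 0.2631 g N₂ ÷ 28.014 g/mol = 0.018783 mol
Divide by the smallest (0.0093890 mol): C 1.000, H 4.000, N 2.001

CH4N2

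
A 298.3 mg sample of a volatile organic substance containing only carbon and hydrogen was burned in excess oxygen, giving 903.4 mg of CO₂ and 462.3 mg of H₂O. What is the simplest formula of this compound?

C2H5

mol C = 0.9034 g CO₂ ÷ 44.009 g/mol = 0.020528 mol
mol H = 2 × 0.4623 g H₂O ÷ 18.015 g/mol = 0.051324 mol
Divide by the smallest (0.020528 mol): C 1.000, H 2.500
Multiplying each by 2 gives whole numbers: C 2.00, H 5.00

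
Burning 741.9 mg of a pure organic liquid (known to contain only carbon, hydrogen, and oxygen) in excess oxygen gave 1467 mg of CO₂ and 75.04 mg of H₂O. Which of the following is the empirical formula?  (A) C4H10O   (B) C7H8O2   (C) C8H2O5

mol C = 1.467 g CO₂ ÷ 44.009 g/mol = 0.033334 mol
mol H = 2 × 0.07504 g H₂O ÷ 18.015 g/mol = 0.0083308 mol
mass O = 0.7419 − (0.40038 + 0.0083975) = 0.33313 g → mol O = 0.33313 ÷ 15.999 = 0.020822 mol
Divide by the smallest (0.0083308 mol): C 4.001, H 1.000, O 2.499
Multiplying each by 2 gives whole numbers: C 8.00, H 2.00, O 5.00

(C) C8H2O5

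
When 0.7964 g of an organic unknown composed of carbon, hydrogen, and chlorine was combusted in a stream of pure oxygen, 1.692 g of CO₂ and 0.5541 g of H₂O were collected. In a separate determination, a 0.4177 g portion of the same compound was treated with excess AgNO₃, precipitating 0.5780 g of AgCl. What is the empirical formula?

mol C = 1.692 g CO₂ ÷ 44.009 g/mol = 0.038447 mol
mol H = 2 × 0.5541 g H₂O ÷ 18.015 g/mol = 0.061515 mol
From the AgCl data: mol Cl per gram of compound = (0.5780 ÷ 143.318) ÷ 0.4177 = 0.0096552 mol/g, so in the 0.7964 g combustion sample mol Cl = 0.0076894 mol
Divide by the smallest (0.0076894 mol): C 5.000, H 8.000, Cl 1.000

C5H8Cl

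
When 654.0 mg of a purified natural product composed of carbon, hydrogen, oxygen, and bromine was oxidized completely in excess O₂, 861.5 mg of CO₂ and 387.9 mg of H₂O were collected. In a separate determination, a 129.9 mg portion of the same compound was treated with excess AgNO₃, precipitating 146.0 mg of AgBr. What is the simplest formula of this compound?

mol C = 0.8615 g CO₂ ÷ 44.009 g/mol = 0.019576 mol
mol H = 2 × 0.3879 g H₂O ÷ 18.015 g/mol = 0.043064 mol
From the AgBr data: mol Br per gram of compound = (0.1460 ÷ 187.772) ÷ 0.1299 = 0.0059857 mol/g, so in the 0.6540 g combustion sample mol Br = 0.0039146 mol
mass O = 0.6540 − (0.23512 + 0.043409 + 0.31279) = 0.062675 g → mol O = 0.062675 ÷ 15.999 = 0.0039174 mol
Divide by the smallest (0.0039146 mol): C 5.001, H 11.001, Br 1.000, O 1.001

C5H11BrO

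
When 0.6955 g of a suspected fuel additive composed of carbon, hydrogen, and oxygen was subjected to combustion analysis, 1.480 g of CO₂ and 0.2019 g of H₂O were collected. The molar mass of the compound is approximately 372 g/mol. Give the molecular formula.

C18H12O9

mol C = 1.480 g CO₂ ÷ 44.009 g/mol = 0.033629 mol
mol H = 2 × 0.2019 g H₂O ÷ 18.015 g/mol = 0.022415 mol
mass O = 0.6955 − (0.40392 + 0.022594) = 0.26898 g → mol O = 0.26898 ÷ 15.999 = 0.016812 mol
Divide by the smallest (0.016812 mol): C 2.000, H 1.333, O 1.000
Multiplying each by 3 gives whole numbers: C 6.00, H 4.00, O 3.00
Empirical formula: C6H4O3
Empirical-formula mass = 124.09 g/mol; 372 ÷ 124.09 ≈ 3, so the molecular formula is C18H12O9.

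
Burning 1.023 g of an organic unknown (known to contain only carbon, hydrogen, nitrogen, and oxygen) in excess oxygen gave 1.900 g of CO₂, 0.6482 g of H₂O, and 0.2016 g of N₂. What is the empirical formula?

mol C = 1.900 g CO₂ ÷ 44.009 g/mol = 0.043173 mol
mol H = 2 × 0.6482 g H₂O ÷ 18.015 g/mol = 0.071962 mol
mol N = 2 × 0.2016 g N₂ ÷ 28.014 g/mol = 0.014393 mol
mass O = 1.023 − (0.51855 + 0.072538 + 0.20160) = 0.23031 g → mol O = 0.23031 ÷ 15.999 = 0.014395 mol
Divide by the smallest (0.014393 mol): C 3.000, H 5.000, N 1.000, O 1.000

C3H5NO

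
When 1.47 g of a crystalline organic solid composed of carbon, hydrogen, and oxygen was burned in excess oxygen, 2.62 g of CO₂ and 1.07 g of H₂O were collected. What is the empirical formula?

C3H6O2

mol C = 2.62 g CO₂ ÷ 44.009 g/mol = 0.05953 mol
mol H = 2 × 1.07 g H₂O ÷ 18.015 g/mol = 0.1188 mol
mass O = 1.47 − (0.7151 + 0.1197) = 0.6352 g → mol O = 0.6352 ÷ 15.999 = 0.03970 mol
Divide by the smallest (0.03970 mol): C 1.499, H 2.992, O 1.000
Multiplying each by 2 gives whole numbers: C 3.00, H 5.98, O 2.00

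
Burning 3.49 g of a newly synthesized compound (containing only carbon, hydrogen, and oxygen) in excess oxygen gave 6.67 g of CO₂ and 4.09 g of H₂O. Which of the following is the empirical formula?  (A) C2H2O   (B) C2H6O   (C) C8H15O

mol C = 6.67 g CO₂ ÷ 44.009 g/mol = 0.1516 mol
mol H = 2 × 4.09 g H₂O ÷ 18.015 g/mol = 0.4541 mol
mass O = 3.49 − (1.820 + 0.4577) = 1.212 g → mol O = 1.212 ÷ 15.999 = 0.07575 mol
Divide by the smallest (0.07575 mol): C 2.001, H 5.994, O 1.000

(B) C2H6O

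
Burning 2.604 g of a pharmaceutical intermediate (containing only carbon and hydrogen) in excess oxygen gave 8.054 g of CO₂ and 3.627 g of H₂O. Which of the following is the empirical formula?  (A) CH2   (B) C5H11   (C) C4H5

(B) C5H11

mol C = 8.054 g CO₂ ÷ 44.009 g/mol = 0.18301 mol
mol H = 2 × 3.627 g H₂O ÷ 18.015 g/mol = 0.40266 mol
Divide by the smallest (0.18301 mol): C 1.000, H 2.200
Multiplying each by 5 gives whole numbers: C 5.00, H 11.00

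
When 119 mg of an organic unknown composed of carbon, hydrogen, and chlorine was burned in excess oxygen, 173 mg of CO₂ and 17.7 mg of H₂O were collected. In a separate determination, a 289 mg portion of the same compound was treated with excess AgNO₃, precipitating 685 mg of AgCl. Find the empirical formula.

C2HCl

mol C = 0.173 g CO₂ ÷ 44.009 g/mol = 0.003931 mol
mol H = 2 × 0.0177 g H₂O ÷ 18.015 g/mol = 0.001965 mol
From the AgCl data: mol Cl per gram of compound = (0.685 ÷ 143.318) ÷ 0.289 = 0.01654 mol/g, so in the 0.119 g combustion sample mol Cl = 0.001968 mol
Divide by the smallest (0.001965 mol): C 2.000, H 1.000, Cl 1.002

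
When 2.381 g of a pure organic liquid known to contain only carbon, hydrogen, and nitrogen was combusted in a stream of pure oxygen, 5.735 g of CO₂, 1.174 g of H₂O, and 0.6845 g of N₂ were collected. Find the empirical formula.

mol C = 5.735 g CO₂ ÷ 44.009 g/mol = 0.13031 mol
mol H = 2 × 1.174 g H₂O ÷ 18.015 g/mol = 0.13034 mol
mol N = 2 × 0.6845 g N₂ ÷ 28.014 g/mol = 0.048868 mol
Divide by the smallest (0.048868 mol): C 2.667, H 2.667, N 1.000
Multiplying each by 3 gives whole numbers: C 8.00, H 8.00, N 3.00

C8H8N3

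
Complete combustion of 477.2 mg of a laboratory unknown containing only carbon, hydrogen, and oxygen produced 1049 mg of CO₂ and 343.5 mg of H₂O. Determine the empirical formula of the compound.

mol C = 1.049 g CO₂ ÷ 44.009 g/mol = 0.023836 mol
mol H = 2 × 0.3435 g H₂O ÷ 18.015 g/mol = 0.038135 mol
mass O = 0.4772 − (0.28629 + 0.038440) = 0.15247 g → mol O = 0.15247 ÷ 15.999 = 0.0095297 mol
Divide by the smallest (0.0095297 mol): C 2.501, H 4.002, O 1.000
Multiplying each by 2 gives whole numbers: C 5.00, H 8.00, O 2.00

C5H8O2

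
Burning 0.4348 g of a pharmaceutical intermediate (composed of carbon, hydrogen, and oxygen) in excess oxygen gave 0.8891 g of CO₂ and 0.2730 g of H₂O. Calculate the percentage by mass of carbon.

mol C = 0.8891 g CO₂ ÷ 44.009 g/mol = 0.020203 mol
mol H = 2 × 0.2730 g H₂O ÷ 18.015 g/mol = 0.030308 mol
mass O = 0.4348 − (0.24265 + 0.030551) = 0.16159 g → mol O = 0.16159 ÷ 15.999 = 0.010100 mol
mass % C = 0.24265 g ÷ 0.4348 g × 100%

55.81%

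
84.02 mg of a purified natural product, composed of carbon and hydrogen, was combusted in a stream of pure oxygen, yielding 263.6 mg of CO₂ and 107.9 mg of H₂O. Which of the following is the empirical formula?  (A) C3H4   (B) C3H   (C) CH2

mol C = 0.2636 g CO₂ ÷ 44.009 g/mol = 0.0059897 mol
mol H = 2 × 0.1079 g H₂O ÷ 18.015 g/mol = 0.011979 mol
Divide by the smallest (0.0059897 mol): C 1.000, H 2.000

(C) CH2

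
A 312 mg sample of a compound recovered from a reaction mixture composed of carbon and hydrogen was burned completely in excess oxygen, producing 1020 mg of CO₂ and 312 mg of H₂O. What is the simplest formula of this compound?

C2H3

mol C = 1.02 g CO₂ ÷ 44.009 g/mol = 0.02318 mol
mol H = 2 × 0.312 g H₂O ÷ 18.015 g/mol = 0.03464 mol
Divide by the smallest (0.02318 mol): C 1.000, H 1.494
Multiplying each by 2 gives whole numbers: C 2.00, H 2.99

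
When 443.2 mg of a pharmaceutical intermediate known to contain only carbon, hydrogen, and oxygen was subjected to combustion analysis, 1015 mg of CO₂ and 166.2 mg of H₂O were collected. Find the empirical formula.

mol C = 1.015 g CO₂ ÷ 44.009 g/mol = 0.023063 mol
mol H = 2 × 0.1662 g H₂O ÷ 18.015 g/mol = 0.018451 mol
mass O = 0.4432 − (0.27702 + 0.018599) = 0.14759 g → mol O = 0.14759 ÷ 15.999 = 0.0092247 mol
Divide by the smallest (0.0092247 mol): C 2.500, H 2.000, O 1.000
Multiplying each by 2 gives whole numbers: C 5.00, H 4.00, O 2.00

C5H4O2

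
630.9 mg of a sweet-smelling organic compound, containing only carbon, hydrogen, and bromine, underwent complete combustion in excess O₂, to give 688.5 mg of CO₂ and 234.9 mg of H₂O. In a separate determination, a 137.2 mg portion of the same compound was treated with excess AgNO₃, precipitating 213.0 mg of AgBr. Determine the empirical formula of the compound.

C3H5Br

mol C = 0.6885 g CO₂ ÷ 44.009 g/mol = 0.015645 mol
mol H = 2 × 0.2349 g H₂O ÷ 18.015 g/mol = 0.026078 mol
From the AgBr data: mol Br per gram of compound = (0.2130 ÷ 187.772) ÷ 0.1372 = 0.0082679 mol/g, so in the 0.6309 g combustion sample mol Br = 0.0052162 mol
Divide by the smallest (0.0052162 mol): C 2.999, H 4.999, Br 1.000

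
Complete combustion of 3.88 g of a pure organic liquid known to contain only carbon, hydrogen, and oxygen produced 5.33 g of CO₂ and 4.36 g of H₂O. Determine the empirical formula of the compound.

CH4O

mol C = 5.33 g CO₂ ÷ 44.009 g/mol = 0.1211 mol
mol H = 2 × 4.36 g H₂O ÷ 18.015 g/mol = 0.4840 mol
mass O = 3.88 − (1.455 + 0.4879) = 1.937 g → mol O = 1.937 ÷ 15.999 = 0.1211 mol
Divide by the smallest (0.1211 mol): C 1.000, H 3.997, O 1.000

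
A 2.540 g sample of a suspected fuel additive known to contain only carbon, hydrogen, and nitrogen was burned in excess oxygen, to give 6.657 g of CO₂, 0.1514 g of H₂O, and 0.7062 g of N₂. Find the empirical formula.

mol C = 6.657 g CO₂ ÷ 44.009 g/mol = 0.15126 mol
mol H = 2 × 0.1514 g H₂O ÷ 18.015 g/mol = 0.016808 mol
mol N = 2 × 0.7062 g N₂ ÷ 28.014 g/mol = 0.050418 mol
Divide by the smallest (0.016808 mol): C 8.999, H 1.000, N 3.000

C9HN3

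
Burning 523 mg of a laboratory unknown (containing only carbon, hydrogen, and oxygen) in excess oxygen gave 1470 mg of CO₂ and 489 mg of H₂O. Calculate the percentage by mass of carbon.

76.7%

mol C = 1.47 g CO₂ ÷ 44.009 g/mol = 0.03340 mol
mol H = 2 × 0.489 g H₂O ÷ 18.015 g/mol = 0.05429 mol
mass O = 0.523 − (0.4012 + 0.05472) = 0.06708 g → mol O = 0.06708 ÷ 15.999 = 0.004193 mol
mass % C = 0.4012 g ÷ 0.523 g × 100%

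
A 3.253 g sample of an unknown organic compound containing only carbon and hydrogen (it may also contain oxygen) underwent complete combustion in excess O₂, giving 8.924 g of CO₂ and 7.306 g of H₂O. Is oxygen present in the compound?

mol C = 8.924 g CO₂ ÷ 44.009 g/mol = 0.20278 mol
mol H = 2 × 7.306 g H₂O ÷ 18.015 g/mol = 0.81110 mol
C and H together account for 3.2531 g — essentially the entire 3.253 g sample — so the compound contains no oxygen.

no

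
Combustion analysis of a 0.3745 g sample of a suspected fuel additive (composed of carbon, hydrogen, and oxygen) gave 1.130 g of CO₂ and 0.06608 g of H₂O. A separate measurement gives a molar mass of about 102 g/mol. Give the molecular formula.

C7H2O

mol C = 1.130 g CO₂ ÷ 44.009 g/mol = 0.025677 mol
mol H = 2 × 0.06608 g H₂O ÷ 18.015 g/mol = 0.0073361 mol
mass O = 0.3745 − (0.30840 + 0.0073948) = 0.058704 g → mol O = 0.058704 ÷ 15.999 = 0.0036692 mol
Divide by the smallest (0.0036692 mol): C 6.998, H 1.999, O 1.000
Empirical formula: C7H2O
Empirical-formula mass = 102.09 g/mol; 102 ÷ 102.09 ≈ 1, so the molecular formula is C7H2O.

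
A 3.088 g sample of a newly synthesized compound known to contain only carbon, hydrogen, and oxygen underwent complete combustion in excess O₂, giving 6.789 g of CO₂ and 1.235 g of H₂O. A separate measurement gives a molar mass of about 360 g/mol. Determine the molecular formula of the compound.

C18H16O8

mol C = 6.789 g CO₂ ÷ 44.009 g/mol = 0.15426 mol
mol H = 2 × 1.235 g H₂O ÷ 18.015 g/mol = 0.13711 mol
mass O = 3.088 − (1.8529 + 0.13820) = 1.0969 g → mol O = 1.0969 ÷ 15.999 = 0.068563 mol
Divide by the smallest (0.068563 mol): C 2.250, H 2.000, O 1.000
Multiplying each by 4 gives whole numbers: C 9.00, H 8.00, O 4.00
Empirical formula: C9H8O4
Empirical-formula mass = 180.16 g/mol; 360 ÷ 180.16 ≈ 2, so the molecular formula is C18H16O8.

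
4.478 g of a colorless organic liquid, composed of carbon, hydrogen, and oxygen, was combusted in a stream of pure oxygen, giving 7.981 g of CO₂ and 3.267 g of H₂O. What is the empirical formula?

mol C = 7.981 g CO₂ ÷ 44.009 g/mol = 0.18135 mol
mol H = 2 × 3.267 g H₂O ÷ 18.015 g/mol = 0.36270 mol
mass O = 4.478 − (2.1782 + 0.36560) = 1.9342 g → mol O = 1.9342 ÷ 15.999 = 0.12090 mol
Divide by the smallest (0.12090 mol): C 1.500, H 3.000, O 1.000
Multiplying each by 2 gives whole numbers: C 3.00, H 6.00, O 2.00

C3H6O2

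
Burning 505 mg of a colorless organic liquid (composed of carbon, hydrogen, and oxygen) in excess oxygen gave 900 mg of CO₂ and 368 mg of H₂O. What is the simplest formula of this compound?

C3H6O2

mol C = 0.900 g CO₂ ÷ 44.009 g/mol = 0.02045 mol
mol H = 2 × 0.368 g H₂O ÷ 18.015 g/mol = 0.04085 mol
mass O = 0.505 − (0.2456 + 0.04118) = 0.2182 g → mol O = 0.2182 ÷ 15.999 = 0.01364 mol
Divide by the smallest (0.01364 mol): C 1.500, H 2.996, O 1.000
Multiplying each by 2 gives whole numbers: C 3.00, H 5.99, O 2.00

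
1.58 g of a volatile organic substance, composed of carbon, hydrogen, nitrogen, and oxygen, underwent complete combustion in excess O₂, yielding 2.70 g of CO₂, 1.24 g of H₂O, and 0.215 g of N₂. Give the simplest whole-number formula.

C4H9NO2

mol C = 2.70 g CO₂ ÷ 44.009 g/mol = 0.06135 mol
mol H = 2 × 1.24 g H₂O ÷ 18.015 g/mol = 0.1377 mol
mol N = 2 × 0.215 g N₂ ÷ 28.014 g/mol = 0.01535 mol
mass O = 1.58 − (0.7369 + 0.1388 + 0.2150) = 0.4893 g → mol O = 0.4893 ÷ 15.999 = 0.03059 mol
Divide by the smallest (0.01535 mol): C 3.997, H 8.969, N 1.000, O 1.993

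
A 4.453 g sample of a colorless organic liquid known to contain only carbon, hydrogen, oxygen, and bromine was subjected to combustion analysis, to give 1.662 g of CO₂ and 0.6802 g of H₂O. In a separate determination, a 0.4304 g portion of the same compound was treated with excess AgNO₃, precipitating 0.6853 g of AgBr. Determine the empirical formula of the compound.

C2H4Br2O3

mol C = 1.662 g CO₂ ÷ 44.009 g/mol = 0.037765 mol
mol H = 2 × 0.6802 g H₂O ÷ 18.015 g/mol = 0.075515 mol
From the AgBr data: mol Br per gram of compound = (0.6853 ÷ 187.772) ÷ 0.4304 = 0.0084796 mol/g, so in the 4.453 g combustion sample mol Br = 0.037760 mol
mass O = 4.453 − (0.45360 + 0.076119 + 3.0172) = 0.90612 g → mol O = 0.90612 ÷ 15.999 = 0.056636 mol
Divide by the smallest (0.037760 mol): C 1.000, H 2.000, Br 1.000, O 1.500
Multiplying each by 2 gives whole numbers: C 2.00, H 4.00, Br 2.00, O 3.00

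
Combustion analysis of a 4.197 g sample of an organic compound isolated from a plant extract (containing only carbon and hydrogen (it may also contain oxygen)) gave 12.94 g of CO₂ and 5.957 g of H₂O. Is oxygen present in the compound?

no

mol C = 12.94 g CO₂ ÷ 44.009 g/mol = 0.29403 mol
mol H = 2 × 5.957 g H₂O ÷ 18.015 g/mol = 0.66134 mol
C and H together account for 4.1982 g — essentially the entire 4.197 g sample — so the compound contains no oxygen.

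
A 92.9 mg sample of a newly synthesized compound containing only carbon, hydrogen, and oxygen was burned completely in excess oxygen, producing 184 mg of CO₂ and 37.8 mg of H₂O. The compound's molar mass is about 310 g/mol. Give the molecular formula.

C14H14O8

mol C = 0.184 g CO₂ ÷ 44.009 g/mol = 0.004181 mol
mol H = 2 × 0.0378 g H₂O ÷ 18.015 g/mol = 0.004197 mol
mass O = 0.0929 − (0.05022 + 0.004230) = 0.03845 g → mol O = 0.03845 ÷ 15.999 = 0.002403 mol
Divide by the smallest (0.002403 mol): C 1.740, H 1.746, O 1.000
Multiplying each by 4 gives whole numbers: C 6.96, H 6.98, O 4.00
Empirical formula: C7H7O4
Empirical-formula mass = 155.13 g/mol; 310 ÷ 155.13 ≈ 2, so the molecular formula is C14H14O8.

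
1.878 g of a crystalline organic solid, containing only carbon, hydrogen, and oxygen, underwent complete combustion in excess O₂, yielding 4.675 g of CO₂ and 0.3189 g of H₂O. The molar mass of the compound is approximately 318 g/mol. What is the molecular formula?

mol C = 4.675 g CO₂ ÷ 44.009 g/mol = 0.10623 mol
mol H = 2 × 0.3189 g H₂O ÷ 18.015 g/mol = 0.035404 mol
mass O = 1.878 − (1.2759 + 0.035687) = 0.56641 g → mol O = 0.56641 ÷ 15.999 = 0.035403 mol
Divide by the smallest (0.035403 mol): C 3.001, H 1.000, O 1.000
Empirical formula: C3HO
Empirical-formula mass = 53.04 g/mol; 318 ÷ 53.04 ≈ 6, so the molecular formula is C18H6O6.

C18H6O6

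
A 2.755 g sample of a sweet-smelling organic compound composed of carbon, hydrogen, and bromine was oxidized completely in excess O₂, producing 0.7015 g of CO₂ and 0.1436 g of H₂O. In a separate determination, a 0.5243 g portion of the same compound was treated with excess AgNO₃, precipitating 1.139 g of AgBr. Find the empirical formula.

CHBr2

mol C = 0.7015 g CO₂ ÷ 44.009 g/mol = 0.015940 mol
mol H = 2 × 0.1436 g H₂O ÷ 18.015 g/mol = 0.015942 mol
From the AgBr data: mol Br per gram of compound = (1.139 ÷ 187.772) ÷ 0.5243 = 0.011569 mol/g, so in the 2.755 g combustion sample mol Br = 0.031874 mol
Divide by the smallest (0.015940 mol): C 1.000, H 1.000, Br 2.000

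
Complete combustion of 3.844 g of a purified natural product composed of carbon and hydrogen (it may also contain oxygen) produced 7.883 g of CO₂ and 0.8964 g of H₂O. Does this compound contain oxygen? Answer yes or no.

yes

mol C = 7.883 g CO₂ ÷ 44.009 g/mol = 0.17912 mol
mol H = 2 × 0.8964 g H₂O ÷ 18.015 g/mol = 0.099517 mol
C and H account for only 2.2518 g of the 3.844 g sample; the remaining 1.5922 g must be oxygen.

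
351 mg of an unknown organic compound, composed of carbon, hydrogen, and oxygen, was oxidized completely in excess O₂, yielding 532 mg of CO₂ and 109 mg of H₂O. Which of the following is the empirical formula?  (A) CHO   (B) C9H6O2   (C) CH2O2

(A) CHO

mol C = 0.532 g CO₂ ÷ 44.009 g/mol = 0.01209 mol
mol H = 2 × 0.109 g H₂O ÷ 18.015 g/mol = 0.01210 mol
mass O = 0.351 − (0.1452 + 0.01220) = 0.1936 g → mol O = 0.1936 ÷ 15.999 = 0.01210 mol
Divide by the smallest (0.01209 mol): C 1.000, H 1.001, O 1.001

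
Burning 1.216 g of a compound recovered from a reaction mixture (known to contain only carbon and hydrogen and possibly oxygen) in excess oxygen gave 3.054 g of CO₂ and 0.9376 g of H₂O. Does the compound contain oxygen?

yes

mol C = 3.054 g CO₂ ÷ 44.009 g/mol = 0.069395 mol
mol H = 2 × 0.9376 g H₂O ÷ 18.015 g/mol = 0.10409 mol
C and H account for only 0.93843 g of the 1.216 g sample; the remaining 0.27757 g must be oxygen.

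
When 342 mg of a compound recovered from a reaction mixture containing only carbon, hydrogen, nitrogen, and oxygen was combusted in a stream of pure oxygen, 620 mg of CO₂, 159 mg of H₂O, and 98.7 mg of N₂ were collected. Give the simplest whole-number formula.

C4H5N2O

mol C = 0.620 g CO₂ ÷ 44.009 g/mol = 0.01409 mol
mol H = 2 × 0.159 g H₂O ÷ 18.015 g/mol = 0.01765 mol
mol N = 2 × 0.0987 g N₂ ÷ 28.014 g/mol = 0.007046 mol
mass O = 0.342 − (0.1692 + 0.01779 + 0.09870) = 0.05630 g → mol O = 0.05630 ÷ 15.999 = 0.003519 mol
Divide by the smallest (0.003519 mol): C 4.004, H 5.017, N 2.003, O 1.000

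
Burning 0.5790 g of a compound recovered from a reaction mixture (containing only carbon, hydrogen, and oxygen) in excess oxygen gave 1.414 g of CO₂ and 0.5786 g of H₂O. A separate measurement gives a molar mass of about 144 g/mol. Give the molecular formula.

C8H16O2

mol C = 1.414 g CO₂ ÷ 44.009 g/mol = 0.032130 mol
mol H = 2 × 0.5786 g H₂O ÷ 18.015 g/mol = 0.064235 mol
mass O = 0.5790 − (0.38591 + 0.064749) = 0.12834 g → mol O = 0.12834 ÷ 15.999 = 0.0080217 mol
Divide by the smallest (0.0080217 mol): C 4.005, H 8.008, O 1.000
Empirical formula: C4H8O
Empirical-formula mass = 72.11 g/mol; 144 ÷ 72.11 ≈ 2, so the molecular formula is C8H16O2.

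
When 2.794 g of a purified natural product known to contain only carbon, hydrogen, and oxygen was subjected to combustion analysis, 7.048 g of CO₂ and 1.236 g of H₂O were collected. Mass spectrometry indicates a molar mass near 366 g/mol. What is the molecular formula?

C21H18O6

mol C = 7.048 g CO₂ ÷ 44.009 g/mol = 0.16015 mol
mol H = 2 × 1.236 g H₂O ÷ 18.015 g/mol = 0.13722 mol
mass O = 2.794 − (1.9236 + 0.13832) = 0.73213 g → mol O = 0.73213 ÷ 15.999 = 0.045761 mol
Divide by the smallest (0.045761 mol): C 3.500, H 2.999, O 1.000
Multiplying each by 2 gives whole numbers: C 7.00, H 6.00, O 2.00
Empirical formula: C7H6O2
Empirical-formula mass = 122.12 g/mol; 366 ÷ 122.12 ≈ 3, so the molecular formula is C21H18O6.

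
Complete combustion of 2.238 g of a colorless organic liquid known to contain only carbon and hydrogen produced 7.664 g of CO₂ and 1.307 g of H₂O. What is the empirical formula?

C6H5

mol C = 7.664 g CO₂ ÷ 44.009 g/mol = 0.17415 mol
mol H = 2 × 1.307 g H₂O ÷ 18.015 g/mol = 0.14510 mol
Divide by the smallest (0.14510 mol): C 1.200, H 1.000
Multiplying each by 5 gives whole numbers: C 6.00, H 5.00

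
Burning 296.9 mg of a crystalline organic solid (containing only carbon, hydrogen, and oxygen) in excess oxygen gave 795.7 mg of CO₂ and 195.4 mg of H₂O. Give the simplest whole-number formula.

C5H6O

mol C = 0.7957 g CO₂ ÷ 44.009 g/mol = 0.018080 mol
mol H = 2 × 0.1954 g H₂O ÷ 18.015 g/mol = 0.021693 mol
mass O = 0.2969 − (0.21716 + 0.021867) = 0.057870 g → mol O = 0.057870 ÷ 15.999 = 0.0036171 mol
Divide by the smallest (0.0036171 mol): C 4.999, H 5.997, O 1.000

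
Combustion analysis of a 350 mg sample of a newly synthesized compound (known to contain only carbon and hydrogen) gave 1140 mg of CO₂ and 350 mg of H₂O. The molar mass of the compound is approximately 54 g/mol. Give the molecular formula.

C4H6

mol C = 1.14 g CO₂ ÷ 44.009 g/mol = 0.02590 mol
mol H = 2 × 0.350 g H₂O ÷ 18.015 g/mol = 0.03886 mol
Divide by the smallest (0.02590 mol): C 1.000, H 1.500
Multiplying each by 2 gives whole numbers: C 2.00, H 3.00
Empirical formula: C2H3
Empirical-formula mass = 27.05 g/mol; 54 ÷ 27.05 ≈ 2, so the molecular formula is C4H6.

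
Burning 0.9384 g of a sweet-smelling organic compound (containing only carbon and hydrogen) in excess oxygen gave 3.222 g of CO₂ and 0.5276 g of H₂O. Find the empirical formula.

C5H4

mol C = 3.222 g CO₂ ÷ 44.009 g/mol = 0.073212 mol
mol H = 2 × 0.5276 g H₂O ÷ 18.015 g/mol = 0.058573 mol
Divide by the smallest (0.058573 mol): C 1.250, H 1.000
Multiplying each by 4 gives whole numbers: C 5.00, H 4.00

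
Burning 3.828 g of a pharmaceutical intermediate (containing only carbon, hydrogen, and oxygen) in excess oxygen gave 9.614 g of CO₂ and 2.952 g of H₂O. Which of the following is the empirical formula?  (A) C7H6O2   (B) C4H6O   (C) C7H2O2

(B) C4H6O

mol C = 9.614 g CO₂ ÷ 44.009 g/mol = 0.21846 mol
mol H = 2 × 2.952 g H₂O ÷ 18.015 g/mol = 0.32773 mol
mass O = 3.828 − (2.6239 + 0.33035) = 0.87378 g → mol O = 0.87378 ÷ 15.999 = 0.054615 mol
Divide by the smallest (0.054615 mol): C 4.000, H 6.001, O 1.000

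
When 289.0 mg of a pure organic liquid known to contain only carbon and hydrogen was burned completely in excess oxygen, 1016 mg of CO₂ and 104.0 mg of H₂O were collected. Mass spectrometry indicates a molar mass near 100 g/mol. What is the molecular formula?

mol C = 1.016 g CO₂ ÷ 44.009 g/mol = 0.023086 mol
mol H = 2 × 0.1040 g H₂O ÷ 18.015 g/mol = 0.011546 mol
Divide by the smallest (0.011546 mol): C 2.000, H 1.000
Empirical formula: C2H
Empirical-formula mass = 25.03 g/mol; 100 ÷ 25.03 ≈ 4, so the molecular formula is C8H4.

C8H4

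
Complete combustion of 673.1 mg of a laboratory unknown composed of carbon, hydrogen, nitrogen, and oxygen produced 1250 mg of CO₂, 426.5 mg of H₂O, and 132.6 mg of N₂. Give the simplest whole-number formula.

mol C = 1.250 g CO₂ ÷ 44.009 g/mol = 0.028403 mol
mol H = 2 × 0.4265 g H₂O ÷ 18.015 g/mol = 0.047349 mol
mol N = 2 × 0.1326 g N₂ ÷ 28.014 g/mol = 0.0094667 mol
mass O = 0.6731 − (0.34115 + 0.047728 + 0.13260) = 0.15162 g → mol O = 0.15162 ÷ 15.999 = 0.0094768 mol
Divide by the smallest (0.0094667 mol): C 3.000, H 5.002, N 1.000, O 1.001

C3H5NO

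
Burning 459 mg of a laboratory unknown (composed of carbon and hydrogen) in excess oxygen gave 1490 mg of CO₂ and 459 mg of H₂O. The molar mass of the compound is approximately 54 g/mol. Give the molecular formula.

C4H6

mol C = 1.49 g CO₂ ÷ 44.009 g/mol = 0.03386 mol
mol H = 2 × 0.459 g H₂O ÷ 18.015 g/mol = 0.05096 mol
Divide by the smallest (0.03386 mol): C 1.000, H 1.505
Multiplying each by 2 gives whole numbers: C 2.00, H 3.01
Empirical formula: C2H3
Empirical-formula mass = 27.05 g/mol; 54 ÷ 27.05 ≈ 2, so the molecular formula is C4H6.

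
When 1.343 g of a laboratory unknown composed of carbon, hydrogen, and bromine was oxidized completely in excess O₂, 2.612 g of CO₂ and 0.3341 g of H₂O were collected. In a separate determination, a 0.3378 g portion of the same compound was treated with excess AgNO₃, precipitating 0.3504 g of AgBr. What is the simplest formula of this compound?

C8H5Br

mol C = 2.612 g CO₂ ÷ 44.009 g/mol = 0.059351 mol
mol H = 2 × 0.3341 g H₂O ÷ 18.015 g/mol = 0.037091 mol
From the AgBr data: mol Br per gram of compound = (0.3504 ÷ 187.772) ÷ 0.3378 = 0.0055243 mol/g, so in the 1.343 g combustion sample mol Br = 0.0074191 mol
Divide by the smallest (0.0074191 mol): C 8.000, H 4.999, Br 1.000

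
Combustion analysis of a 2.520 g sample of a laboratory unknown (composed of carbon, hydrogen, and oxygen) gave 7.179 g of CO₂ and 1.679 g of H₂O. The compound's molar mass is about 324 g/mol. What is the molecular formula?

C21H24O3

mol C = 7.179 g CO₂ ÷ 44.009 g/mol = 0.16313 mol
mol H = 2 × 1.679 g H₂O ÷ 18.015 g/mol = 0.18640 mol
mass O = 2.520 − (1.9593 + 0.18789) = 0.37281 g → mol O = 0.37281 ÷ 15.999 = 0.023302 mol
Divide by the smallest (0.023302 mol): C 7.001, H 7.999, O 1.000
Empirical formula: C7H8O
Empirical-formula mass = 108.14 g/mol; 324 ÷ 108.14 ≈ 3, so the molecular formula is C21H24O3.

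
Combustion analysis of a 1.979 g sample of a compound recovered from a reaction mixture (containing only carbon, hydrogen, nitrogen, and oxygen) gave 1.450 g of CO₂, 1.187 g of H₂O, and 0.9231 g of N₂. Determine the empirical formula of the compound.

mol C = 1.450 g CO₂ ÷ 44.009 g/mol = 0.032948 mol
mol H = 2 × 1.187 g H₂O ÷ 18.015 g/mol = 0.13178 mol
mol N = 2 × 0.9231 g N₂ ÷ 28.014 g/mol = 0.065903 mol
mass O = 1.979 − (0.39574 + 0.13283 + 0.92310) = 0.52733 g → mol O = 0.52733 ÷ 15.999 = 0.032960 mol
Divide by the smallest (0.032948 mol): C 1.000, H 4.000, N 2.000, O 1.000

CH4N2O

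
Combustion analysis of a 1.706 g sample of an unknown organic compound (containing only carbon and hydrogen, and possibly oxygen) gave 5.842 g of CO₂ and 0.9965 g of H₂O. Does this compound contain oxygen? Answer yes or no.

no

mol C = 5.842 g CO₂ ÷ 44.009 g/mol = 0.13275 mol
mol H = 2 × 0.9965 g H₂O ÷ 18.015 g/mol = 0.11063 mol
C and H together account for 1.7059 g — essentially the entire 1.706 g sample — so the compound contains no oxygen.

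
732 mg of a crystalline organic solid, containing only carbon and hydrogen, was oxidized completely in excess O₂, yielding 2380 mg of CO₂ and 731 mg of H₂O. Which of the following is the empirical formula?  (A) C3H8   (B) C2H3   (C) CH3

(B) C2H3

mol C = 2.38 g CO₂ ÷ 44.009 g/mol = 0.05408 mol
mol H = 2 × 0.731 g H₂O ÷ 18.015 g/mol = 0.08115 mol
Divide by the smallest (0.05408 mol): C 1.000, H 1.501
Multiplying each by 2 gives whole numbers: C 2.00, H 3.00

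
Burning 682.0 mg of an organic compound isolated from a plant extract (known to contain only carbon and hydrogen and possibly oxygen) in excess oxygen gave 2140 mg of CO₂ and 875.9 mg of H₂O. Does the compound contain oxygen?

no

mol C = 2.140 g CO₂ ÷ 44.009 g/mol = 0.048626 mol
mol H = 2 × 0.8759 g H₂O ÷ 18.015 g/mol = 0.097241 mol
C and H together account for 0.68207 g — essentially the entire 0.6820 g sample — so the compound contains no oxygen.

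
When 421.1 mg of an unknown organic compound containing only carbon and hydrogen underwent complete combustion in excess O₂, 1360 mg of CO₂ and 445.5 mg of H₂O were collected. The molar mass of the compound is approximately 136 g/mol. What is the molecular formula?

mol C = 1.360 g CO₂ ÷ 44.009 g/mol = 0.030903 mol
mol H = 2 × 0.4455 g H₂O ÷ 18.015 g/mol = 0.049459 mol
Divide by the smallest (0.030903 mol): C 1.000, H 1.600
Multiplying each by 5 gives whole numbers: C 5.00, H 8.00
Empirical formula: C5H8
Empirical-formula mass = 68.12 g/mol; 136 ÷ 68.12 ≈ 2, so the molecular formula is C10H16.

C10H16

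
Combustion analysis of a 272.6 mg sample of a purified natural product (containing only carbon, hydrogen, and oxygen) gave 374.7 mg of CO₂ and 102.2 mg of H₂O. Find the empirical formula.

mol C = 0.3747 g CO₂ ÷ 44.009 g/mol = 0.0085142 mol
mol H = 2 × 0.1022 g H₂O ÷ 18.015 g/mol = 0.011346 mol
mass O = 0.2726 − (0.10226 + 0.011437) = 0.15890 g → mol O = 0.15890 ÷ 15.999 = 0.0099318 mol
Divide by the smallest (0.0085142 mol): C 1.000, H 1.333, O 1.167
Multiplying each by 6 gives whole numbers: C 6.00, H 8.00, O 7.00

C6H8O7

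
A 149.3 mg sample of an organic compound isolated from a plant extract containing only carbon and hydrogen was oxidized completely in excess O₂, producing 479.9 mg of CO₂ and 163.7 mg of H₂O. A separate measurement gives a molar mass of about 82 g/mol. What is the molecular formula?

mol C = 0.4799 g CO₂ ÷ 44.009 g/mol = 0.010905 mol
mol H = 2 × 0.1637 g H₂O ÷ 18.015 g/mol = 0.018174 mol
Divide by the smallest (0.010905 mol): C 1.000, H 1.667
Multiplying each by 3 gives whole numbers: C 3.00, H 5.00
Empirical formula: C3H5
Empirical-formula mass = 41.07 g/mol; 82 ÷ 41.07 ≈ 2, so the molecular formula is C6H10.

C6H10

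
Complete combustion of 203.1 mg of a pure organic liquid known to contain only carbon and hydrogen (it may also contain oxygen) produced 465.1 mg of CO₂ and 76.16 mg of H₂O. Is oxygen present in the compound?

mol C = 0.4651 g CO₂ ÷ 44.009 g/mol = 0.010568 mol
mol H = 2 × 0.07616 g H₂O ÷ 18.015 g/mol = 0.0084552 mol
C and H account for only 0.13546 g of the 0.2031 g sample; the remaining 0.067641 g must be oxygen.

yes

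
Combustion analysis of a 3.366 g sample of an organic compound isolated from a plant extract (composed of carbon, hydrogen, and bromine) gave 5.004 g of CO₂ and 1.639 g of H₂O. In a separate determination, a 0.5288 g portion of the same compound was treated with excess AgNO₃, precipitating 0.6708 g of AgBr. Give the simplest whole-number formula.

mol C = 5.004 g CO₂ ÷ 44.009 g/mol = 0.11370 mol
mol H = 2 × 1.639 g H₂O ÷ 18.015 g/mol = 0.18196 mol
From the AgBr data: mol Br per gram of compound = (0.6708 ÷ 187.772) ÷ 0.5288 = 0.0067557 mol/g, so in the 3.366 g combustion sample mol Br = 0.022740 mol
Divide by the smallest (0.022740 mol): C 5.000, H 8.002, Br 1.000

C5H8Br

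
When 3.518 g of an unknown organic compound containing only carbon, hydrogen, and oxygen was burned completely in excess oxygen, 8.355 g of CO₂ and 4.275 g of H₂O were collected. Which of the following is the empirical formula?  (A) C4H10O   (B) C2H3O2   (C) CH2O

mol C = 8.355 g CO₂ ÷ 44.009 g/mol = 0.18985 mol
mol H = 2 × 4.275 g H₂O ÷ 18.015 g/mol = 0.47460 mol
mass O = 3.518 − (2.2803 + 0.47840) = 0.75934 g → mol O = 0.75934 ÷ 15.999 = 0.047462 mol
Divide by the smallest (0.047462 mol): C 4.000, H 10.000, O 1.000

(A) C4H10O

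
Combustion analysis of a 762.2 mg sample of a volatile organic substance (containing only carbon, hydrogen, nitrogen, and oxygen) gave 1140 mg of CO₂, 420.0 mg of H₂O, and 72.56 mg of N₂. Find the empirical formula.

mol C = 1.140 g CO₂ ÷ 44.009 g/mol = 0.025904 mol
mol H = 2 × 0.4200 g H₂O ÷ 18.015 g/mol = 0.046628 mol
mol N = 2 × 0.07256 g N₂ ÷ 28.014 g/mol = 0.0051803 mol
mass O = 0.7622 − (0.31113 + 0.047001 + 0.072560) = 0.33151 g → mol O = 0.33151 ÷ 15.999 = 0.020721 mol
Divide by the smallest (0.0051803 mol): C 5.000, H 9.001, N 1.000, O 4.000

C5H9NO4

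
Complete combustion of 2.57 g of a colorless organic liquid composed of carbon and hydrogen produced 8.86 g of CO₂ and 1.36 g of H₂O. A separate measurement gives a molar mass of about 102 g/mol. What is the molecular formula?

mol C = 8.86 g CO₂ ÷ 44.009 g/mol = 0.2013 mol
mol H = 2 × 1.36 g H₂O ÷ 18.015 g/mol = 0.1510 mol
Divide by the smallest (0.1510 mol): C 1.333, H 1.000
Multiplying each by 3 gives whole numbers: C 4.00, H 3.00
Empirical formula: C4H3
Empirical-formula mass = 51.07 g/mol; 102 ÷ 51.07 ≈ 2, so the molecular formula is C8H6.

C8H6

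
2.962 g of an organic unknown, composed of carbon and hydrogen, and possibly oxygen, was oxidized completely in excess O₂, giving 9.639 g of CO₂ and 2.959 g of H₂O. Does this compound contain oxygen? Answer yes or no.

no

mol C = 9.639 g CO₂ ÷ 44.009 g/mol = 0.21902 mol
mol H = 2 × 2.959 g H₂O ÷ 18.015 g/mol = 0.32850 mol
C and H together account for 2.9618 g — essentially the entire 2.962 g sample — so the compound contains no oxygen.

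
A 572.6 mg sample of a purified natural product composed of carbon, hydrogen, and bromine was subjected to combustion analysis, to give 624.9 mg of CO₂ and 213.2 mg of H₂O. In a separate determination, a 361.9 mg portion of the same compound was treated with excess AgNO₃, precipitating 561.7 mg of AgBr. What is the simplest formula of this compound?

mol C = 0.6249 g CO₂ ÷ 44.009 g/mol = 0.014199 mol
mol H = 2 × 0.2132 g H₂O ÷ 18.015 g/mol = 0.023669 mol
From the AgBr data: mol Br per gram of compound = (0.5617 ÷ 187.772) ÷ 0.3619 = 0.0082658 mol/g, so in the 0.5726 g combustion sample mol Br = 0.0047330 mol
Divide by the smallest (0.0047330 mol): C 3.000, H 5.001, Br 1.000

C3H5Br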